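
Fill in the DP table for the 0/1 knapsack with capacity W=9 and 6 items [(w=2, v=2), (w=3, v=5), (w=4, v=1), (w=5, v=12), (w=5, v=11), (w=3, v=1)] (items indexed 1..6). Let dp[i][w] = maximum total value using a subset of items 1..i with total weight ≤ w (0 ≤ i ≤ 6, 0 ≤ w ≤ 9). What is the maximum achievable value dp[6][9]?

i\w   0   1   2   3   4   5   6   7   8   9
  0   0   0   0   0   0   0   0   0   0   0
  1   0   0   2   2   2   2   2   2   2   2
  2   0   0   2   5   5   7   7   7   7   7
  3   0   0   2   5   5   7   7   7   7   8
  4   0   0   2   5   5  12  12  14  17  17
  5   0   0   2   5   5  12  12  14  17  17
  6   0   0   2   5   5  12  12  14  17  17

17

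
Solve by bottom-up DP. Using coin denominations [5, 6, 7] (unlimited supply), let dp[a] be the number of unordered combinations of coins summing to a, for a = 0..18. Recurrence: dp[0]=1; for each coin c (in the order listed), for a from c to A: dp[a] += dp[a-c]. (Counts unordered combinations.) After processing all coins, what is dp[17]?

2

after  coin     0     1     2     3     4     5     6     7     8     9    10    11    12    13    14    15    16    17    18
          5     1     0     0     0     0     1     0     0     0     0     1     0     0     0     0     1     0     0     0
          6     1     0     0     0     0     1     1     0     0     0     1     1     1     0     0     1     1     1     1
          7     1     0     0     0     0     1     1     1     0     0     1     1     2     1     1     1     1     2     2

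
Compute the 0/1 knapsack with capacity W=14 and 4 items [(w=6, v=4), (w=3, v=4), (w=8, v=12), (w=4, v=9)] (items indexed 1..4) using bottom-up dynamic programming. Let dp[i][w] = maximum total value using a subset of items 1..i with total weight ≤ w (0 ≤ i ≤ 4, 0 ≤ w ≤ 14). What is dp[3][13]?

i\w   0   1   2   3   4   5   6   7   8   9  10  11  12  13  14
  0   0   0   0   0   0   0   0   0   0   0   0   0   0   0   0
  1   0   0   0   0   0   0   4   4   4   4   4   4   4   4   4
  2   0   0   0   4   4   4   4   4   4   8   8   8   8   8   8
  3   0   0   0   4   4   4   4   4  12  12  12  16  16  16  16
  4   0   0   0   4   9   9   9  13  13  13  13  16  21  21  21

16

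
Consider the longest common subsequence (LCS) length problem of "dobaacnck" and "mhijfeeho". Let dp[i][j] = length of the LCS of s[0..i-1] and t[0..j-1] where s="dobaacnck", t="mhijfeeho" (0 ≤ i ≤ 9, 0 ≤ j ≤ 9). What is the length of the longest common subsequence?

1

   ''  m  h  i  j  f  e  e  h  o
''  0  0  0  0  0  0  0  0  0  0
 d  0  0  0  0  0  0  0  0  0  0
 o  0  0  0  0  0  0  0  0  0  1
 b  0  0  0  0  0  0  0  0  0  1
 a  0  0  0  0  0  0  0  0  0  1
 a  0  0  0  0  0  0  0  0  0  1
 c  0  0  0  0  0  0  0  0  0  1
 n  0  0  0  0  0  0  0  0  0  1
 c  0  0  0  0  0  0  0  0  0  1
 k  0  0  0  0  0  0  0  0  0  1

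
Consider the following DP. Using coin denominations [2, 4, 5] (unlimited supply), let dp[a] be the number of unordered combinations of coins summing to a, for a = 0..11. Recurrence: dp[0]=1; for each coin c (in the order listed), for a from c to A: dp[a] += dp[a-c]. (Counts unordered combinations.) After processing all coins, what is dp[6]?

2

after  coin     0     1     2     3     4     5     6     7     8     9    10    11
          2     1     0     1     0     1     0     1     0     1     0     1     0
          4     1     0     1     0     2     0     2     0     3     0     3     0
          5     1     0     1     0     2     1     2     1     3     2     4     2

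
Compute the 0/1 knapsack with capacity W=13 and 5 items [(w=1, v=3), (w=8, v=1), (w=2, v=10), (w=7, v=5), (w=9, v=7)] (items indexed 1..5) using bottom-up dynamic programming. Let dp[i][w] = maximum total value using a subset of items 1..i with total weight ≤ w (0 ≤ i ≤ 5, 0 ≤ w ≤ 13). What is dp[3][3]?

i\w   0   1   2   3   4   5   6   7   8   9  10  11  12  13
  0   0   0   0   0   0   0   0   0   0   0   0   0   0   0
  1   0   3   3   3   3   3   3   3   3   3   3   3   3   3
  2   0   3   3   3   3   3   3   3   3   4   4   4   4   4
  3   0   3  10  13  13  13  13  13  13  13  13  14  14  14
  4   0   3  10  13  13  13  13  13  13  15  18  18  18  18
  5   0   3  10  13  13  13  13  13  13  15  18  18  20  20

13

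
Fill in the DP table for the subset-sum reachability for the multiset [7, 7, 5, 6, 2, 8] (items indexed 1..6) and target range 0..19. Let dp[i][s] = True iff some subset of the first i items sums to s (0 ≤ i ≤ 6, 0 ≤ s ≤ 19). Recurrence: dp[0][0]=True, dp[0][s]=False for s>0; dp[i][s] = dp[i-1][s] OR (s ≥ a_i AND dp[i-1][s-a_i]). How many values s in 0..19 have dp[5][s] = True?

15

i\s   0   1   2   3   4   5   6   7   8   9  10  11  12  13  14  15  16  17  18  19
  0   T   F   F   F   F   F   F   F   F   F   F   F   F   F   F   F   F   F   F   F
  1   T   F   F   F   F   F   F   T   F   F   F   F   F   F   F   F   F   F   F   F
  2   T   F   F   F   F   F   F   T   F   F   F   F   F   F   T   F   F   F   F   F
  3   T   F   F   F   F   T   F   T   F   F   F   F   T   F   T   F   F   F   F   T
  4   T   F   F   F   F   T   T   T   F   F   F   T   T   T   T   F   F   F   T   T
  5   T   F   T   F   F   T   T   T   T   T   F   T   T   T   T   T   T   F   T   T
  6   T   F   T   F   F   T   T   T   T   T   T   T   T   T   T   T   T   T   T   T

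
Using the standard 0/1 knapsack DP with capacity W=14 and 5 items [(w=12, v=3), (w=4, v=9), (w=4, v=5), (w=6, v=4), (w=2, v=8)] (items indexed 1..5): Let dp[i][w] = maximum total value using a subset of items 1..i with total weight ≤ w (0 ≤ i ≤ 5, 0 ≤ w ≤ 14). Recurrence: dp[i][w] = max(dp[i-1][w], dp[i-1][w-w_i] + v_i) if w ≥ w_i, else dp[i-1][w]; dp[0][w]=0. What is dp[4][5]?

9

i\w   0   1   2   3   4   5   6   7   8   9  10  11  12  13  14
  0   0   0   0   0   0   0   0   0   0   0   0   0   0   0   0
  1   0   0   0   0   0   0   0   0   0   0   0   0   3   3   3
  2   0   0   0   0   9   9   9   9   9   9   9   9   9   9   9
  3   0   0   0   0   9   9   9   9  14  14  14  14  14  14  14
  4   0   0   0   0   9   9   9   9  14  14  14  14  14  14  18
  5   0   0   8   8   9   9  17  17  17  17  22  22  22  22  22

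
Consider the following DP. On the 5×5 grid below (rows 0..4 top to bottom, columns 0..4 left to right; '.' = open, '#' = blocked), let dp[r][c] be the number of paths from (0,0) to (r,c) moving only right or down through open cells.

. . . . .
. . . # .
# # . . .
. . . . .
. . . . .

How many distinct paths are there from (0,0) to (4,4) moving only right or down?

r\c   0   1   2   3   4
  0   1   1   1   1   1
  1   1   2   3   0   1
  2   0   0   3   3   4
  3   0   0   3   6  10
  4   0   0   3   9  19

19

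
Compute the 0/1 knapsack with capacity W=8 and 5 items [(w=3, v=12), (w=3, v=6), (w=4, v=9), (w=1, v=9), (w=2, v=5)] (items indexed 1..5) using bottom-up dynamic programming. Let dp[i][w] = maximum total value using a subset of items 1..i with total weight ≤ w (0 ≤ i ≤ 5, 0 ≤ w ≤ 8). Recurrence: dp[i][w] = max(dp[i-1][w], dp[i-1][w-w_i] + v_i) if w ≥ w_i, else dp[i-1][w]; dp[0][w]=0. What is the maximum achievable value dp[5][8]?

i\w   0   1   2   3   4   5   6   7   8
  0   0   0   0   0   0   0   0   0   0
  1   0   0   0  12  12  12  12  12  12
  2   0   0   0  12  12  12  18  18  18
  3   0   0   0  12  12  12  18  21  21
  4   0   9   9  12  21  21  21  27  30
  5   0   9   9  14  21  21  26  27  30

30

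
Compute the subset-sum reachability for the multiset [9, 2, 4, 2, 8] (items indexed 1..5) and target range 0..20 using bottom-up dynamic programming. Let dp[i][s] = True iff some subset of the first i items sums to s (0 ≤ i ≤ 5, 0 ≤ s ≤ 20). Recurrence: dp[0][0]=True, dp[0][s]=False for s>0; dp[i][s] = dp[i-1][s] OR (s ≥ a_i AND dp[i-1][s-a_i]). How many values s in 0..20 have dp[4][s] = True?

10

i\s   0   1   2   3   4   5   6   7   8   9  10  11  12  13  14  15  16  17  18  19  20
  0   T   F   F   F   F   F   F   F   F   F   F   F   F   F   F   F   F   F   F   F   F
  1   T   F   F   F   F   F   F   F   F   T   F   F   F   F   F   F   F   F   F   F   F
  2   T   F   T   F   F   F   F   F   F   T   F   T   F   F   F   F   F   F   F   F   F
  3   T   F   T   F   T   F   T   F   F   T   F   T   F   T   F   T   F   F   F   F   F
  4   T   F   T   F   T   F   T   F   T   T   F   T   F   T   F   T   F   T   F   F   F
  5   T   F   T   F   T   F   T   F   T   T   T   T   T   T   T   T   T   T   F   T   F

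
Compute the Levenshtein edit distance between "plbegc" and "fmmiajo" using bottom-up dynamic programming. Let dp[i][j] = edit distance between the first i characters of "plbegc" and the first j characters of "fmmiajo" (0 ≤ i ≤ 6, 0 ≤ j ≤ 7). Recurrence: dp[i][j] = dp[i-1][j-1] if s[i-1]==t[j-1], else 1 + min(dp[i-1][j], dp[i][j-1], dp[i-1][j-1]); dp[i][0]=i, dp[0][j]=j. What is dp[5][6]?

   ''  f  m  m  i  a  j  o
''  0  1  2  3  4  5  6  7
 p  1  1  2  3  4  5  6  7
 l  2  2  2  3  4  5  6  7
 b  3  3  3  3  4  5  6  7
 e  4  4  4  4  4  5  6  7
 g  5  5  5  5  5  5  6  7
 c  6  6  6  6  6  6  6  7

6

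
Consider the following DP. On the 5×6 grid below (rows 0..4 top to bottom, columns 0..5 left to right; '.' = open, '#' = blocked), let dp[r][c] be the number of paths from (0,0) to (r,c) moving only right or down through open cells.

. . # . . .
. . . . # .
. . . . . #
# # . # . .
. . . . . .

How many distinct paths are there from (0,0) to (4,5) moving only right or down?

19

r\c   0   1   2   3   4   5
  0   1   1   0   0   0   0
  1   1   2   2   2   0   0
  2   1   3   5   7   7   0
  3   0   0   5   0   7   7
  4   0   0   5   5  12  19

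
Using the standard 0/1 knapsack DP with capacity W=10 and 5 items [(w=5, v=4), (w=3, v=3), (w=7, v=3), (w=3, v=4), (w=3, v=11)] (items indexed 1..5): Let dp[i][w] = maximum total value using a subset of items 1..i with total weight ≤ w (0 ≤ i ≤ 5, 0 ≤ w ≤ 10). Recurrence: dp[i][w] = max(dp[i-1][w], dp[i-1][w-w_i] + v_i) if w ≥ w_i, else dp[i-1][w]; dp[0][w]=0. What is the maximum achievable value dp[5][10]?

18

i\w   0   1   2   3   4   5   6   7   8   9  10
  0   0   0   0   0   0   0   0   0   0   0   0
  1   0   0   0   0   0   4   4   4   4   4   4
  2   0   0   0   3   3   4   4   4   7   7   7
  3   0   0   0   3   3   4   4   4   7   7   7
  4   0   0   0   4   4   4   7   7   8   8   8
  5   0   0   0  11  11  11  15  15  15  18  18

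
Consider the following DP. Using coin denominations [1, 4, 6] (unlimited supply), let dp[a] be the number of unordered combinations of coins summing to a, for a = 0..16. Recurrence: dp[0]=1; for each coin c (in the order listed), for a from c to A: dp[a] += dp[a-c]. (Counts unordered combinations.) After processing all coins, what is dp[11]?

after  coin     0     1     2     3     4     5     6     7     8     9    10    11    12    13    14    15    16
          1     1     1     1     1     1     1     1     1     1     1     1     1     1     1     1     1     1
          4     1     1     1     1     2     2     2     2     3     3     3     3     4     4     4     4     5
          6     1     1     1     1     2     2     3     3     4     4     5     5     7     7     8     8    10

5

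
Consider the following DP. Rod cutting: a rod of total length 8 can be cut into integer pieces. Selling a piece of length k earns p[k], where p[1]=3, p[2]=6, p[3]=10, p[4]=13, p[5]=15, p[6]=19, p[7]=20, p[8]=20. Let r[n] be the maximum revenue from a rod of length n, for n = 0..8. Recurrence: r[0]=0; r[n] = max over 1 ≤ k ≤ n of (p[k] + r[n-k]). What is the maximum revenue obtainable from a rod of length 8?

26

   n    0    1    2    3    4    5    6    7    8
r[n]    0    3    6   10   13   16   20   23   26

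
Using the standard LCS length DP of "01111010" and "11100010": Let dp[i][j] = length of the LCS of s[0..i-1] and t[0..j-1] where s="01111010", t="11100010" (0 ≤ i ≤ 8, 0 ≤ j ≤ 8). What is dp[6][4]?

4

   ''  1  1  1  0  0  0  1  0
''  0  0  0  0  0  0  0  0  0
 0  0  0  0  0  1  1  1  1  1
 1  0  1  1  1  1  1  1  2  2
 1  0  1  2  2  2  2  2  2  2
 1  0  1  2  3  3  3  3  3  3
 1  0  1  2  3  3  3  3  4  4
 0  0  1  2  3  4  4  4  4  5
 1  0  1  2  3  4  4  4  5  5
 0  0  1  2  3  4  5  5  5  6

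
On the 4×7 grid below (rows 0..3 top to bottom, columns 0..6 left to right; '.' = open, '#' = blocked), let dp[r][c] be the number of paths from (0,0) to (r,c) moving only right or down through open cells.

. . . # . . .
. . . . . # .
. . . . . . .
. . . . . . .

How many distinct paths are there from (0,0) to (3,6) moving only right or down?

r\c   0   1   2   3   4   5   6
  0   1   1   1   0   0   0   0
  1   1   2   3   3   3   0   0
  2   1   3   6   9  12  12  12
  3   1   4  10  19  31  43  55

55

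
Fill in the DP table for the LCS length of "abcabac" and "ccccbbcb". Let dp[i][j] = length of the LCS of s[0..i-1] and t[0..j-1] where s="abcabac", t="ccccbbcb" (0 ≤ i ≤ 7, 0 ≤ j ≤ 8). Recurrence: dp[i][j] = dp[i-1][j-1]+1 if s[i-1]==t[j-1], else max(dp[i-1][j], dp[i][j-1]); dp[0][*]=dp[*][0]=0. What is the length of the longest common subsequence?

   ''  c  c  c  c  b  b  c  b
''  0  0  0  0  0  0  0  0  0
 a  0  0  0  0  0  0  0  0  0
 b  0  0  0  0  0  1  1  1  1
 c  0  1  1  1  1  1  1  2  2
 a  0  1  1  1  1  1  1  2  2
 b  0  1  1  1  1  2  2  2  3
 a  0  1  1  1  1  2  2  2  3
 c  0  1  2  2  2  2  2  3  3

3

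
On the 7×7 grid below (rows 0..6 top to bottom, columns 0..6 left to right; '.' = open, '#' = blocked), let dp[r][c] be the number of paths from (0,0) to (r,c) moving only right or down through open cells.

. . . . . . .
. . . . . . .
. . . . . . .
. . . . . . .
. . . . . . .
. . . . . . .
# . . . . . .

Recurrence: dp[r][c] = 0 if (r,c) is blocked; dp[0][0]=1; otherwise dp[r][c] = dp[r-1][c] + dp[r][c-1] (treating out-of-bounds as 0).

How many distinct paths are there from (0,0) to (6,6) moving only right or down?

923

r\c   0   1   2   3   4   5   6
  0   1   1   1   1   1   1   1
  1   1   2   3   4   5   6   7
  2   1   3   6  10  15  21  28
  3   1   4  10  20  35  56  84
  4   1   5  15  35  70 126 210
  5   1   6  21  56 126 252 462
  6   0   6  27  83 209 461 923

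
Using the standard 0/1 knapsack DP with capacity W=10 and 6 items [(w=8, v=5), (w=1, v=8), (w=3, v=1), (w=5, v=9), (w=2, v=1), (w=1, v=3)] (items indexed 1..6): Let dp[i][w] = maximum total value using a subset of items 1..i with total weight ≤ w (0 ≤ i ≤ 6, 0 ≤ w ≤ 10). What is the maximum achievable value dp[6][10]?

21

i\w   0   1   2   3   4   5   6   7   8   9  10
  0   0   0   0   0   0   0   0   0   0   0   0
  1   0   0   0   0   0   0   0   0   5   5   5
  2   0   8   8   8   8   8   8   8   8  13  13
  3   0   8   8   8   9   9   9   9   9  13  13
  4   0   8   8   8   9   9  17  17  17  18  18
  5   0   8   8   9   9   9  17  17  18  18  18
  6   0   8  11  11  12  12  17  20  20  21  21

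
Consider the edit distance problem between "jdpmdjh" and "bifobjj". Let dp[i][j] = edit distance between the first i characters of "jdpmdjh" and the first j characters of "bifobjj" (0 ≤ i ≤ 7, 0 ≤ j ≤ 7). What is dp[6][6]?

5

   ''  b  i  f  o  b  j  j
''  0  1  2  3  4  5  6  7
 j  1  1  2  3  4  5  5  6
 d  2  2  2  3  4  5  6  6
 p  3  3  3  3  4  5  6  7
 m  4  4  4  4  4  5  6  7
 d  5  5  5  5  5  5  6  7
 j  6  6  6  6  6  6  5  6
 h  7  7  7  7  7  7  6  6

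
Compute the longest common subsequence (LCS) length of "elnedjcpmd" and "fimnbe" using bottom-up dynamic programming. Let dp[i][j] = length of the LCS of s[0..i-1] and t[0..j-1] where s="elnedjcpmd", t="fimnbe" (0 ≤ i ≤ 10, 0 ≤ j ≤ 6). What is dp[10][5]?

   ''  f  i  m  n  b  e
''  0  0  0  0  0  0  0
 e  0  0  0  0  0  0  1
 l  0  0  0  0  0  0  1
 n  0  0  0  0  1  1  1
 e  0  0  0  0  1  1  2
 d  0  0  0  0  1  1  2
 j  0  0  0  0  1  1  2
 c  0  0  0  0  1  1  2
 p  0  0  0  0  1  1  2
 m  0  0  0  1  1  1  2
 d  0  0  0  1  1  1  2

1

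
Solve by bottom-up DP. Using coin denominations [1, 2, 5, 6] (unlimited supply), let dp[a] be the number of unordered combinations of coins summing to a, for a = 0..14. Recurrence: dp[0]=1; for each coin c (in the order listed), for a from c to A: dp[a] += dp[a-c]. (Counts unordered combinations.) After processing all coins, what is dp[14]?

after  coin     0     1     2     3     4     5     6     7     8     9    10    11    12    13    14
          1     1     1     1     1     1     1     1     1     1     1     1     1     1     1     1
          2     1     1     2     2     3     3     4     4     5     5     6     6     7     7     8
          5     1     1     2     2     3     4     5     6     7     8    10    11    13    14    16
          6     1     1     2     2     3     4     6     7     9    10    13    15    19    21    25

25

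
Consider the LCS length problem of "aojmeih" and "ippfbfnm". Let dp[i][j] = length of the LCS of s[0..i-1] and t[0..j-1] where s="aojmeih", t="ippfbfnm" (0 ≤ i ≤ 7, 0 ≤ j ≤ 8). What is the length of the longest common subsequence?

   ''  i  p  p  f  b  f  n  m
''  0  0  0  0  0  0  0  0  0
 a  0  0  0  0  0  0  0  0  0
 o  0  0  0  0  0  0  0  0  0
 j  0  0  0  0  0  0  0  0  0
 m  0  0  0  0  0  0  0  0  1
 e  0  0  0  0  0  0  0  0  1
 i  0  1  1  1  1  1  1  1  1
 h  0  1  1  1  1  1  1  1  1

1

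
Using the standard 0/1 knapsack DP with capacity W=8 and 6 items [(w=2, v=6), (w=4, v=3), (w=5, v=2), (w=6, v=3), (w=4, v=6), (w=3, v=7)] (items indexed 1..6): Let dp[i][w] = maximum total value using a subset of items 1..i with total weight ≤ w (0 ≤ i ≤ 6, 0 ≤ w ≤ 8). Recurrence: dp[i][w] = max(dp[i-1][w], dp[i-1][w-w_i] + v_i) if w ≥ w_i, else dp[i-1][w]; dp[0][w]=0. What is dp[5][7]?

12

i\w   0   1   2   3   4   5   6   7   8
  0   0   0   0   0   0   0   0   0   0
  1   0   0   6   6   6   6   6   6   6
  2   0   0   6   6   6   6   9   9   9
  3   0   0   6   6   6   6   9   9   9
  4   0   0   6   6   6   6   9   9   9
  5   0   0   6   6   6   6  12  12  12
  6   0   0   6   7   7  13  13  13  13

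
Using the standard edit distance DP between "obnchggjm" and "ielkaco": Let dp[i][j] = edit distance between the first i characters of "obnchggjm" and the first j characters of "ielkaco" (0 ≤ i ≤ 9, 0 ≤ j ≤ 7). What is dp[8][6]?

   ''  i  e  l  k  a  c  o
''  0  1  2  3  4  5  6  7
 o  1  1  2  3  4  5  6  6
 b  2  2  2  3  4  5  6  7
 n  3  3  3  3  4  5  6  7
 c  4  4  4  4  4  5  5  6
 h  5  5  5  5  5  5  6  6
 g  6  6  6  6  6  6  6  7
 g  7  7  7  7  7  7  7  7
 j  8  8  8  8  8  8  8  8
 m  9  9  9  9  9  9  9  9

8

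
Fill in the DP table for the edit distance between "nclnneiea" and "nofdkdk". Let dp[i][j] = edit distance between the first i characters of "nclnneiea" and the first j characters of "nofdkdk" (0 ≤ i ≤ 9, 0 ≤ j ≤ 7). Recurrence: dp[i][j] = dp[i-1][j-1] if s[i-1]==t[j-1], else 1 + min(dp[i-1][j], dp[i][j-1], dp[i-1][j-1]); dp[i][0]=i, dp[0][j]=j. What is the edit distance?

   ''  n  o  f  d  k  d  k
''  0  1  2  3  4  5  6  7
 n  1  0  1  2  3  4  5  6
 c  2  1  1  2  3  4  5  6
 l  3  2  2  2  3  4  5  6
 n  4  3  3  3  3  4  5  6
 n  5  4  4  4  4  4  5  6
 e  6  5  5  5  5  5  5  6
 i  7  6  6  6  6  6  6  6
 e  8  7  7  7  7  7  7  7
 a  9  8  8  8  8  8  8  8

8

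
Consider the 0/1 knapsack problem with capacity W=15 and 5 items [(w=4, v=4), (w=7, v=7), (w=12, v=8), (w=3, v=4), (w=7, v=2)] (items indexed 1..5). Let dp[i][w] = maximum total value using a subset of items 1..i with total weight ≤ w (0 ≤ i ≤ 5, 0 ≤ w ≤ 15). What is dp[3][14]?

i\w   0   1   2   3   4   5   6   7   8   9  10  11  12  13  14  15
  0   0   0   0   0   0   0   0   0   0   0   0   0   0   0   0   0
  1   0   0   0   0   4   4   4   4   4   4   4   4   4   4   4   4
  2   0   0   0   0   4   4   4   7   7   7   7  11  11  11  11  11
  3   0   0   0   0   4   4   4   7   7   7   7  11  11  11  11  11
  4   0   0   0   4   4   4   4   8   8   8  11  11  11  11  15  15
  5   0   0   0   4   4   4   4   8   8   8  11  11  11  11  15  15

11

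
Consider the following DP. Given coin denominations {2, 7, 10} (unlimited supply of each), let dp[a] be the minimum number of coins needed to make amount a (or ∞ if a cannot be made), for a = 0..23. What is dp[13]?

4

 a  0  1  2  3  4  5  6  7  8  9 10 11 12 13 14 15 16 17 18 19 20 21 22 23
dp  0  -  1  -  2  -  3  1  4  2  1  3  2  4  2  5  3  2  4  3  2  3  3  4
(- denotes ∞ / unreachable)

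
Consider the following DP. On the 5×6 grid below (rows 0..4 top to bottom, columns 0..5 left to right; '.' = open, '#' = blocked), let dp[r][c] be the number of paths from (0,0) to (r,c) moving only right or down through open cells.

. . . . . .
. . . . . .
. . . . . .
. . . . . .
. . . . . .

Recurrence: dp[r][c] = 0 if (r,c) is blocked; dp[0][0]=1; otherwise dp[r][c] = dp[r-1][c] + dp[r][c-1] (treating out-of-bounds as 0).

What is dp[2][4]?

r\c   0   1   2   3   4   5
  0   1   1   1   1   1   1
  1   1   2   3   4   5   6
  2   1   3   6  10  15  21
  3   1   4  10  20  35  56
  4   1   5  15  35  70 126

15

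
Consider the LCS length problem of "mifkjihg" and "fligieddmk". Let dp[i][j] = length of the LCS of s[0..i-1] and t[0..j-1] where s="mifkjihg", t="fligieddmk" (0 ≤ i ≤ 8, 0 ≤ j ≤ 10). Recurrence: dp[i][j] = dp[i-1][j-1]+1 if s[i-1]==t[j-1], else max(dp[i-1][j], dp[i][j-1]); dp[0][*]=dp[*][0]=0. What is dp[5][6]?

   ''  f  l  i  g  i  e  d  d  m  k
''  0  0  0  0  0  0  0  0  0  0  0
 m  0  0  0  0  0  0  0  0  0  1  1
 i  0  0  0  1  1  1  1  1  1  1  1
 f  0  1  1  1  1  1  1  1  1  1  1
 k  0  1  1  1  1  1  1  1  1  1  2
 j  0  1  1  1  1  1  1  1  1  1  2
 i  0  1  1  2  2  2  2  2  2  2  2
 h  0  1  1  2  2  2  2  2  2  2  2
 g  0  1  1  2  3  3  3  3  3  3  3

1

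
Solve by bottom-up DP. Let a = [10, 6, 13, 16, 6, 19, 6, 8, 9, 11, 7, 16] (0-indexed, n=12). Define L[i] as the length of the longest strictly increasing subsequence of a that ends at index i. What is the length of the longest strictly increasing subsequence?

   i    0    1    2    3    4    5    6    7    8    9   10   11
a[i]   10    6   13   16    6   19    6    8    9   11    7   16
L[i]    1    1    2    3    1    4    1    2    3    4    2    5

5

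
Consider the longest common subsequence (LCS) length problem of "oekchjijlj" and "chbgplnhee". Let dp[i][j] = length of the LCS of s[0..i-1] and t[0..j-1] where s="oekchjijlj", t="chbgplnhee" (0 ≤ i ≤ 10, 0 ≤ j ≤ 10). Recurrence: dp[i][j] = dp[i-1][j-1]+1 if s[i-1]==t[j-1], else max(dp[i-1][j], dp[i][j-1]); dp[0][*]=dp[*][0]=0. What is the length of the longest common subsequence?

3

   ''  c  h  b  g  p  l  n  h  e  e
''  0  0  0  0  0  0  0  0  0  0  0
 o  0  0  0  0  0  0  0  0  0  0  0
 e  0  0  0  0  0  0  0  0  0  1  1
 k  0  0  0  0  0  0  0  0  0  1  1
 c  0  1  1  1  1  1  1  1  1  1  1
 h  0  1  2  2  2  2  2  2  2  2  2
 j  0  1  2  2  2  2  2  2  2  2  2
 i  0  1  2  2  2  2  2  2  2  2  2
 j  0  1  2  2  2  2  2  2  2  2  2
 l  0  1  2  2  2  2  3  3  3  3  3
 j  0  1  2  2  2  2  3  3  3  3  3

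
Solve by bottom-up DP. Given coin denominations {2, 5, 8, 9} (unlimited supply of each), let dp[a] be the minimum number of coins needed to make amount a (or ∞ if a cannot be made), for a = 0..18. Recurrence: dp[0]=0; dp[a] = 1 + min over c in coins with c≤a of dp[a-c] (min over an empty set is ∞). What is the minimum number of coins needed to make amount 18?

 a  0  1  2  3  4  5  6  7  8  9 10 11 12 13 14 15 16 17 18
dp  0  -  1  -  2  1  3  2  1  1  2  2  3  2  2  3  2  2  2
(- denotes ∞ / unreachable)

2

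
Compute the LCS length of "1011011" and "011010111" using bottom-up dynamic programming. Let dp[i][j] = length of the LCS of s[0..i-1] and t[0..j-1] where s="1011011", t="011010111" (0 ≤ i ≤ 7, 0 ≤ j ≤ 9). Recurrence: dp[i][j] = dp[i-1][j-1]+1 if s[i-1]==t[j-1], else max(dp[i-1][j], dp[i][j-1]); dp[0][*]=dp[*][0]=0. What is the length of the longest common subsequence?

6

   ''  0  1  1  0  1  0  1  1  1
''  0  0  0  0  0  0  0  0  0  0
 1  0  0  1  1  1  1  1  1  1  1
 0  0  1  1  1  2  2  2  2  2  2
 1  0  1  2  2  2  3  3  3  3  3
 1  0  1  2  3  3  3  3  4  4  4
 0  0  1  2  3  4  4  4  4  4  4
 1  0  1  2  3  4  5  5  5  5  5
 1  0  1  2  3  4  5  5  6  6  6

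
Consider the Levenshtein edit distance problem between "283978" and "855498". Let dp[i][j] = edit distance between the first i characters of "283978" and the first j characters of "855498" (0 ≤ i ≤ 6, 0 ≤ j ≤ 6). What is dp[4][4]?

   ''  8  5  5  4  9  8
''  0  1  2  3  4  5  6
 2  1  1  2  3  4  5  6
 8  2  1  2  3  4  5  5
 3  3  2  2  3  4  5  6
 9  4  3  3  3  4  4  5
 7  5  4  4  4  4  5  5
 8  6  5  5  5  5  5  5

4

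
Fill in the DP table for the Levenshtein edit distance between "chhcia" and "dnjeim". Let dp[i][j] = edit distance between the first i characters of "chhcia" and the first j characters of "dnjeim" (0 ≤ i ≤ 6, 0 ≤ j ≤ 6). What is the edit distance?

   ''  d  n  j  e  i  m
''  0  1  2  3  4  5  6
 c  1  1  2  3  4  5  6
 h  2  2  2  3  4  5  6
 h  3  3  3  3  4  5  6
 c  4  4  4  4  4  5  6
 i  5  5  5  5  5  4  5
 a  6  6  6  6  6  5  5

5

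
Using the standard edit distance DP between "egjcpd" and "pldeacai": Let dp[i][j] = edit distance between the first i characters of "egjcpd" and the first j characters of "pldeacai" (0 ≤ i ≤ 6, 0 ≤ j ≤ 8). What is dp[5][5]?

5

   ''  p  l  d  e  a  c  a  i
''  0  1  2  3  4  5  6  7  8
 e  1  1  2  3  3  4  5  6  7
 g  2  2  2  3  4  4  5  6  7
 j  3  3  3  3  4  5  5  6  7
 c  4  4  4  4  4  5  5  6  7
 p  5  4  5  5  5  5  6  6  7
 d  6  5  5  5  6  6  6  7  7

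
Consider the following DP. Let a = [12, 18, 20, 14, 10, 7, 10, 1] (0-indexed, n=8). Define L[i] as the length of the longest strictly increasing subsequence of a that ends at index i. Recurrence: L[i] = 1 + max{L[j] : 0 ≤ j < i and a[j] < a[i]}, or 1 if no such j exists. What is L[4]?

   i    0    1    2    3    4    5    6    7
a[i]   12   18   20   14   10    7   10    1
L[i]    1    2    3    2    1    1    2    1

1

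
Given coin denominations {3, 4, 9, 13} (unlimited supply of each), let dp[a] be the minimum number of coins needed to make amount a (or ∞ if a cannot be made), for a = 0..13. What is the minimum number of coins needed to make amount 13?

1

 a  0  1  2  3  4  5  6  7  8  9 10 11 12 13
dp  0  -  -  1  1  -  2  2  2  1  3  3  2  1
(- denotes ∞ / unreachable)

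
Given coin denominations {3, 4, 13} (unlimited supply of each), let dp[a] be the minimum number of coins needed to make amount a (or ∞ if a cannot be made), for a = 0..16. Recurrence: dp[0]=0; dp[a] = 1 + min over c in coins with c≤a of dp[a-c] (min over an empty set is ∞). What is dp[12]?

 a  0  1  2  3  4  5  6  7  8  9 10 11 12 13 14 15 16
dp  0  -  -  1  1  -  2  2  2  3  3  3  3  1  4  4  2
(- denotes ∞ / unreachable)

3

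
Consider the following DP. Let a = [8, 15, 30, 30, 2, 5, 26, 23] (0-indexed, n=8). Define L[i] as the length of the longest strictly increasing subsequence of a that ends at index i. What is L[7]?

   i    0    1    2    3    4    5    6    7
a[i]    8   15   30   30    2    5   26   23
L[i]    1    2    3    3    1    2    3    3

3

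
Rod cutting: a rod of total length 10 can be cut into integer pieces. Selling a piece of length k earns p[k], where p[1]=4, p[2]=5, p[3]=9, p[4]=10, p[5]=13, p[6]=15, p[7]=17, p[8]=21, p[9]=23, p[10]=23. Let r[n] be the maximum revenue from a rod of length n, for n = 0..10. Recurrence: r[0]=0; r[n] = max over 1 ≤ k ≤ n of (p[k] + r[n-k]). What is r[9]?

36

   n    0    1    2    3    4    5    6    7    8    9   10
r[n]    0    4    8   12   16   20   24   28   32   36   40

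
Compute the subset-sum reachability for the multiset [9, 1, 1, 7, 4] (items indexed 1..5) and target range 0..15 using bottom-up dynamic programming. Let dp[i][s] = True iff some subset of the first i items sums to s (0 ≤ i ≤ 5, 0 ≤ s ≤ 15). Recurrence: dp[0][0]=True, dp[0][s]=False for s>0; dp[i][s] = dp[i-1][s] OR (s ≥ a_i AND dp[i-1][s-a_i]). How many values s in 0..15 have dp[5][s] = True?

15

i\s   0   1   2   3   4   5   6   7   8   9  10  11  12  13  14  15
  0   T   F   F   F   F   F   F   F   F   F   F   F   F   F   F   F
  1   T   F   F   F   F   F   F   F   F   T   F   F   F   F   F   F
  2   T   T   F   F   F   F   F   F   F   T   T   F   F   F   F   F
  3   T   T   T   F   F   F   F   F   F   T   T   T   F   F   F   F
  4   T   T   T   F   F   F   F   T   T   T   T   T   F   F   F   F
  5   T   T   T   F   T   T   T   T   T   T   T   T   T   T   T   T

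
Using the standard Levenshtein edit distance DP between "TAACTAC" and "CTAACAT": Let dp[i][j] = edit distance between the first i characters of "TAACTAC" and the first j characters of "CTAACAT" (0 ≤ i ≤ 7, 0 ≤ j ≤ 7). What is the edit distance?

3

   ''  C  T  A  A  C  A  T
''  0  1  2  3  4  5  6  7
 T  1  1  1  2  3  4  5  6
 A  2  2  2  1  2  3  4  5
 A  3  3  3  2  1  2  3  4
 C  4  3  4  3  2  1  2  3
 T  5  4  3  4  3  2  2  2
 A  6  5  4  3  4  3  2  3
 C  7  6  5  4  4  4  3  3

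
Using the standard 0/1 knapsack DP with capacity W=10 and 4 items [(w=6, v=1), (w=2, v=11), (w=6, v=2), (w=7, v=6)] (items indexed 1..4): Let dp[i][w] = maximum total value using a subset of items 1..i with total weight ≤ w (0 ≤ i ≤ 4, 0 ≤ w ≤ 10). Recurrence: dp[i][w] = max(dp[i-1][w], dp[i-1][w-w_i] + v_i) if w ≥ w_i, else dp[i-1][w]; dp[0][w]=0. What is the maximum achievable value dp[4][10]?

i\w   0   1   2   3   4   5   6   7   8   9  10
  0   0   0   0   0   0   0   0   0   0   0   0
  1   0   0   0   0   0   0   1   1   1   1   1
  2   0   0  11  11  11  11  11  11  12  12  12
  3   0   0  11  11  11  11  11  11  13  13  13
  4   0   0  11  11  11  11  11  11  13  17  17

17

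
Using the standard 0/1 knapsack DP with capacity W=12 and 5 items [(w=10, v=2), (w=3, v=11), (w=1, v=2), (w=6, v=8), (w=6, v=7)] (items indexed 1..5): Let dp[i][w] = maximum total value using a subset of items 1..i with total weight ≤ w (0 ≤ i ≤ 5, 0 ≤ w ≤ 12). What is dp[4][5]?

i\w   0   1   2   3   4   5   6   7   8   9  10  11  12
  0   0   0   0   0   0   0   0   0   0   0   0   0   0
  1   0   0   0   0   0   0   0   0   0   0   2   2   2
  2   0   0   0  11  11  11  11  11  11  11  11  11  11
  3   0   2   2  11  13  13  13  13  13  13  13  13  13
  4   0   2   2  11  13  13  13  13  13  19  21  21  21
  5   0   2   2  11  13  13  13  13  13  19  21  21  21

13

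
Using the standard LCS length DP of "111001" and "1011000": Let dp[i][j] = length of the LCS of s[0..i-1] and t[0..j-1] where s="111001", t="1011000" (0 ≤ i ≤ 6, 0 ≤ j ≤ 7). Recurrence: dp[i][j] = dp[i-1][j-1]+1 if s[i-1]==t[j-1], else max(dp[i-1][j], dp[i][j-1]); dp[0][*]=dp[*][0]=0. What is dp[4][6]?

   ''  1  0  1  1  0  0  0
''  0  0  0  0  0  0  0  0
 1  0  1  1  1  1  1  1  1
 1  0  1  1  2  2  2  2  2
 1  0  1  1  2  3  3  3  3
 0  0  1  2  2  3  4  4  4
 0  0  1  2  2  3  4  5  5
 1  0  1  2  3  3  4  5  5

4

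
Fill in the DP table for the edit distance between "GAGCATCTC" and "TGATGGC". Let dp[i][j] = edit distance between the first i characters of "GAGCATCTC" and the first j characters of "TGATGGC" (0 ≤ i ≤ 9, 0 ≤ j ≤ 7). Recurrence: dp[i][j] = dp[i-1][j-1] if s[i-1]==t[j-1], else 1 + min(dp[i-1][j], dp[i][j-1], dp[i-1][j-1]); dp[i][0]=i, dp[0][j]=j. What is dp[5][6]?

4

   ''  T  G  A  T  G  G  C
''  0  1  2  3  4  5  6  7
 G  1  1  1  2  3  4  5  6
 A  2  2  2  1  2  3  4  5
 G  3  3  2  2  2  2  3  4
 C  4  4  3  3  3  3  3  3
 A  5  5  4  3  4  4  4  4
 T  6  5  5  4  3  4  5  5
 C  7  6  6  5  4  4  5  5
 T  8  7  7  6  5  5  5  6
 C  9  8  8  7  6  6  6  5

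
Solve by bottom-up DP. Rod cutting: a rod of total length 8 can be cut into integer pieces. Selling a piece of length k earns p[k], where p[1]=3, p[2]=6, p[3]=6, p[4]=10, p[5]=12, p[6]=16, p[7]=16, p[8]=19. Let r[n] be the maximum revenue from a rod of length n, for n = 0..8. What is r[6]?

18

   n    0    1    2    3    4    5    6    7    8
r[n]    0    3    6    9   12   15   18   21   24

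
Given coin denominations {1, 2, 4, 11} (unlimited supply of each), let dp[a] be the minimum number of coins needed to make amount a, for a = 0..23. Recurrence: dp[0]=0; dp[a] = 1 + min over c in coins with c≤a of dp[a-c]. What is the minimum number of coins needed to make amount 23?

3

 a  0  1  2  3  4  5  6  7  8  9 10 11 12 13 14 15 16 17 18 19 20 21 22 23
dp  0  1  1  2  1  2  2  3  2  3  3  1  2  2  3  2  3  3  4  3  4  4  2  3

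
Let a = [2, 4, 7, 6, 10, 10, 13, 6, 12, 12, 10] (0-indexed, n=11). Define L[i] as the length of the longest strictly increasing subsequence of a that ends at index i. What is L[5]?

   i    0    1    2    3    4    5    6    7    8    9   10
a[i]    2    4    7    6   10   10   13    6   12   12   10
L[i]    1    2    3    3    4    4    5    3    5    5    4

4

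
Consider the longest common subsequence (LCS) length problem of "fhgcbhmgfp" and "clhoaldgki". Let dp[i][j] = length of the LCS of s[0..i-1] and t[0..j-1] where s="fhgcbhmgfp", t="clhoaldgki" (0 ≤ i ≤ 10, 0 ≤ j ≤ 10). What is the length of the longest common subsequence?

3

   ''  c  l  h  o  a  l  d  g  k  i
''  0  0  0  0  0  0  0  0  0  0  0
 f  0  0  0  0  0  0  0  0  0  0  0
 h  0  0  0  1  1  1  1  1  1  1  1
 g  0  0  0  1  1  1  1  1  2  2  2
 c  0  1  1  1  1  1  1  1  2  2  2
 b  0  1  1  1  1  1  1  1  2  2  2
 h  0  1  1  2  2  2  2  2  2  2  2
 m  0  1  1  2  2  2  2  2  2  2  2
 g  0  1  1  2  2  2  2  2  3  3  3
 f  0  1  1  2  2  2  2  2  3  3  3
 p  0  1  1  2  2  2  2  2  3  3  3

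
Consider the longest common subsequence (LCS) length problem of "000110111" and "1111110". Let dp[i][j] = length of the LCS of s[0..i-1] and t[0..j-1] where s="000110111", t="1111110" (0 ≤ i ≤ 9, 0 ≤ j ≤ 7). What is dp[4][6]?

1

   ''  1  1  1  1  1  1  0
''  0  0  0  0  0  0  0  0
 0  0  0  0  0  0  0  0  1
 0  0  0  0  0  0  0  0  1
 0  0  0  0  0  0  0  0  1
 1  0  1  1  1  1  1  1  1
 1  0  1  2  2  2  2  2  2
 0  0  1  2  2  2  2  2  3
 1  0  1  2  3  3  3  3  3
 1  0  1  2  3  4  4  4  4
 1  0  1  2  3  4  5  5  5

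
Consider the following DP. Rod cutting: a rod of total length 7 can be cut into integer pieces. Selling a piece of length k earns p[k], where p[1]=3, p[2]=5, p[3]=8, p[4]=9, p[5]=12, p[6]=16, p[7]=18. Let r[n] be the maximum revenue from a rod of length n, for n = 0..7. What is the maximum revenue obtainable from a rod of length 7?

21

   n    0    1    2    3    4    5    6    7
r[n]    0    3    6    9   12   15   18   21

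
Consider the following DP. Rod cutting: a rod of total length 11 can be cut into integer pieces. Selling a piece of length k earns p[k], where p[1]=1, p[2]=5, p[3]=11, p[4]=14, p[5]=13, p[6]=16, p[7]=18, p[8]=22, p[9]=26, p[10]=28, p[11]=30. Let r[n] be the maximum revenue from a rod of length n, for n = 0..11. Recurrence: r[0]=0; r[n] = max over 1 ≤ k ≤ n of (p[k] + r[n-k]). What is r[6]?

22

   n    0    1    2    3    4    5    6    7    8    9   10   11
r[n]    0    1    5   11   14   16   22   25   28   33   36   39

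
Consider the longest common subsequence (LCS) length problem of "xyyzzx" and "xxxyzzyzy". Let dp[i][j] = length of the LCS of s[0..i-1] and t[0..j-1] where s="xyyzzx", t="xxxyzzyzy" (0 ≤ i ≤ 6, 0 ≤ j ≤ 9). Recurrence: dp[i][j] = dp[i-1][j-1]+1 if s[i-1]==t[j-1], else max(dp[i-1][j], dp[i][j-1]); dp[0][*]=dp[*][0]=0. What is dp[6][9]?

   ''  x  x  x  y  z  z  y  z  y
''  0  0  0  0  0  0  0  0  0  0
 x  0  1  1  1  1  1  1  1  1  1
 y  0  1  1  1  2  2  2  2  2  2
 y  0  1  1  1  2  2  2  3  3  3
 z  0  1  1  1  2  3  3  3  4  4
 z  0  1  1  1  2  3  4  4  4  4
 x  0  1  2  2  2  3  4  4  4  4

4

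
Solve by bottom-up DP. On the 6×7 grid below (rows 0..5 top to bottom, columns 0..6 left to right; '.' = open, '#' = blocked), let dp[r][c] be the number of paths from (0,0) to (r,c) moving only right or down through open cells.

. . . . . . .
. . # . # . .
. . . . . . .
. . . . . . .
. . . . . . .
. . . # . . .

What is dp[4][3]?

23

r\c   0   1   2   3   4   5   6
  0   1   1   1   1   1   1   1
  1   1   2   0   1   0   1   2
  2   1   3   3   4   4   5   7
  3   1   4   7  11  15  20  27
  4   1   5  12  23  38  58  85
  5   1   6  18   0  38  96 181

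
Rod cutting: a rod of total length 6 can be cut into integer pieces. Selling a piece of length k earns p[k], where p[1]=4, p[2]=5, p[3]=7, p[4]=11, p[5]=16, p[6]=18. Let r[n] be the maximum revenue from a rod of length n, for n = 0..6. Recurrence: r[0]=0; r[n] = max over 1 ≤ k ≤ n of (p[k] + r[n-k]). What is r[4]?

16

   n    0    1    2    3    4    5    6
r[n]    0    4    8   12   16   20   24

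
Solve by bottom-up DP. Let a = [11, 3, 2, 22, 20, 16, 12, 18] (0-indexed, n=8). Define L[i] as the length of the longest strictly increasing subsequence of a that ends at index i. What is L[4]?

   i    0    1    2    3    4    5    6    7
a[i]   11    3    2   22   20   16   12   18
L[i]    1    1    1    2    2    2    2    3

2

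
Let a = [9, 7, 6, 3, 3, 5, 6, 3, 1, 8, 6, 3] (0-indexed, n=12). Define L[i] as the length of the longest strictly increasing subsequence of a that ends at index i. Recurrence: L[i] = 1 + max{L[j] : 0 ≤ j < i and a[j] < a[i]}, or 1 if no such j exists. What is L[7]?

   i    0    1    2    3    4    5    6    7    8    9   10   11
a[i]    9    7    6    3    3    5    6    3    1    8    6    3
L[i]    1    1    1    1    1    2    3    1    1    4    3    2

1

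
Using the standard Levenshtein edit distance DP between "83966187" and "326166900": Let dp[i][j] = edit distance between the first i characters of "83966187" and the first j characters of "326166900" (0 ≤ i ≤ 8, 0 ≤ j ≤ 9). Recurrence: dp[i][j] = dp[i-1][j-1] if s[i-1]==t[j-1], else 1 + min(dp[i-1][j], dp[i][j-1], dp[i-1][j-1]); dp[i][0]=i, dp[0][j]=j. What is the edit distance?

   ''  3  2  6  1  6  6  9  0  0
''  0  1  2  3  4  5  6  7  8  9
 8  1  1  2  3  4  5  6  7  8  9
 3  2  1  2  3  4  5  6  7  8  9
 9  3  2  2  3  4  5  6  6  7  8
 6  4  3  3  2  3  4  5  6  7  8
 6  5  4  4  3  3  3  4  5  6  7
 1  6  5  5  4  3  4  4  5  6  7
 8  7  6  6  5  4  4  5  5  6  7
 7  8  7  7  6  5  5  5  6  6  7

7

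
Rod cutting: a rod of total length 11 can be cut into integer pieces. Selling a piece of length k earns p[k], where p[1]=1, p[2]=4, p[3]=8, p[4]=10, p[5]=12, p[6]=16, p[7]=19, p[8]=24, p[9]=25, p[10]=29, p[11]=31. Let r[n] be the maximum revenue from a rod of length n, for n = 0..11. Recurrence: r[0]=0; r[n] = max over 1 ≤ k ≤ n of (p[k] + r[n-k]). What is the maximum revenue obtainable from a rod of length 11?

32

   n    0    1    2    3    4    5    6    7    8    9   10   11
r[n]    0    1    4    8   10   12   16   19   24   25   29   32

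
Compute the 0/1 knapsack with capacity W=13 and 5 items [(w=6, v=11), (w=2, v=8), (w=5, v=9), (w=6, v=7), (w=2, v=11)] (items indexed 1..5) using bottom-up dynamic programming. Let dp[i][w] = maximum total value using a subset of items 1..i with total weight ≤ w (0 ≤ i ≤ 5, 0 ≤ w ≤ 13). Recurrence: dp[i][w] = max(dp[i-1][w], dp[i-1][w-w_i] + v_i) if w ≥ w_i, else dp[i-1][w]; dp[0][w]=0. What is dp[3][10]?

19

i\w   0   1   2   3   4   5   6   7   8   9  10  11  12  13
  0   0   0   0   0   0   0   0   0   0   0   0   0   0   0
  1   0   0   0   0   0   0  11  11  11  11  11  11  11  11
  2   0   0   8   8   8   8  11  11  19  19  19  19  19  19
  3   0   0   8   8   8   9  11  17  19  19  19  20  20  28
  4   0   0   8   8   8   9  11  17  19  19  19  20  20  28
  5   0   0  11  11  19  19  19  20  22  28  30  30  30  31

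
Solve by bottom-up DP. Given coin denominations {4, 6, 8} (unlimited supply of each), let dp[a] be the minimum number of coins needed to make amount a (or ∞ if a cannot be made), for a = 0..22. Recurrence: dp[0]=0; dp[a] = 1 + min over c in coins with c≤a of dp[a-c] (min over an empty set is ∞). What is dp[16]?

2

 a  0  1  2  3  4  5  6  7  8  9 10 11 12 13 14 15 16 17 18 19 20 21 22
dp  0  -  -  -  1  -  1  -  1  -  2  -  2  -  2  -  2  -  3  -  3  -  3
(- denotes ∞ / unreachable)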